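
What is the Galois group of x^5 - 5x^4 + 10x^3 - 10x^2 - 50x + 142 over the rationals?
A_5 (also written A5)

The polynomial f is an irreducible quintic over Q, so G = Gal(f/Q) is a transitive subgroup of S_5: one of C_5 (5T1, order 5), D_5 (5T2, order 10), F_20 (5T3, order 20), A_5 (5T4, order 60) or S_5 (5T5, order 120). The discriminant of f is 58564000000 = 242000^2, a perfect square, so G is contained in A_5. The transitive groups of degree 5 contained in A_5 are: C_5 (5T1, order 5), D_5 (5T2, order 10), A_5 (5T4, order 60). By Dedekind's theorem, for a prime p not dividing disc(f) the degrees of the irreducible factors of f mod p form the cycle type of an element of G. Factoring f modulo the 3 such primes p <= 13 (skipping 2, 5, 11, which divide the discriminant), each new pattern first appears at: mod 3: f = (x^5 + x^4 + x^3 + 2x^2 + x + 1), pattern 5; mod 13: f = (x + 5)(x + 7)(x^3 + 9x^2 + 10x + 10), pattern 3+1+1. No other pattern occurs in this range, so the set of observed cycle types is {5, 3+1+1}. Among the candidates above, the only group containing elements of all these cycle types is A_5 (5T4) — each of C_5 (5T1), D_5 (5T2) lacks at least one of them. Hence G = A_5 (5T4), of order 60.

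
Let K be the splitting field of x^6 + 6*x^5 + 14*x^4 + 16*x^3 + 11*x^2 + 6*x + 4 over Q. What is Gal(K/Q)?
The polynomial f is an irreducible sextic over Q, so G = Gal(f/Q) is one of the 16 transitive subgroups 6T1, ..., 6T16 of S_6. The discriminant of f is -5120000, which is not a perfect square, so G is not contained in A_6. The transitive groups of degree 6 not contained in A_6 are: C_6 (6T1, order 6), S_3 (6T2, order 6), D_6 (6T3, order 12), C_3 x S_3 (6T5, order 18), A_4 x C_2 (6T6, order 24), S_4 (6T8, order 24), S_3 x S_3 (6T9, order 36), S_4 x C_2 (6T11, order 48), (S_3 x S_3) : C_2 (6T13, order 72), PGL(2,5) (6T14, order 120), S_6 (6T16, order 720). By Dedekind's theorem, for a prime p not dividing disc(f) the degrees of the irreducible factors of f mod p form the cycle type of an element of G. Factoring f modulo the 22 such primes p <= 89 (skipping 2, 5, which divide the discriminant), each new pattern first appears at: mod 3: f = (x^3 + x^2 + 2x + 1)(x^3 + 2x^2 + x + 1), pattern 3+3; mod 7: f = (x^2 + x + 6)(x^2 + 2x + 3)(x^2 + 3x + 1), pattern 2+2+2; mod 13: f = (x + 5)(x + 10)(x^4 + 4x^3 + 8x^2 + 8x + 11), pattern 4+1+1; mod 43: f = (x + 13)(x + 32)(x^2 + 2x + 5)(x^2 + 2x + 11), pattern 2+2+1+1. No other pattern occurs in this range, so the set of observed cycle types is {3+3, 2+2+2, 4+1+1, 2+2+1+1}. The candidates containing elements of all these cycle types are S_4 (6T8) of order 24, S_4 x C_2 (6T11) of order 48, PGL(2,5) (6T14) of order 120, S_6 (6T16) of order 720; the others are excluded. The observed types are precisely the cycle types that occur in S_4 (6T8) (apart from the identity). Each of the other remaining candidates has further cycle types, and by the Chebotarev density theorem the matching factorization patterns would occur for a proportion of primes equal to their share of the group: S_4 x C_2 (6T11) additionally contains elements of type 6, 4+2, 2+1+1+1+1 (17 of its 48 elements, about 35% of primes); PGL(2,5) (6T14) additionally contains elements of type 6, 5+1 (44 of its 120 elements, about 37% of primes); S_6 (6T16) additionally contains elements of type 6, 5+1, 4+2, 3+2+1, 3+1+1+1, 2+1+1+1+1 (529 of its 720 elements, about 73% of primes). None of the 22 primes tested shows any such pattern (for each of these groups the chance of that is below 10^-4), which rules them out. Hence G = S_4 (6T8), of order 24.

S_4 (also written S4-)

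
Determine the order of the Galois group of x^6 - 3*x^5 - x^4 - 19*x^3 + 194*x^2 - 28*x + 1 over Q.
The degree of the splitting field over Q equals the order of the Galois group, so first determine the group. The polynomial f is an irreducible sextic over Q, so G = Gal(f/Q) is one of the 16 transitive subgroups 6T1, ..., 6T16 of S_6. The discriminant of f is 598116723780625 = 24456425^2, a perfect square, so G is contained in A_6. The transitive groups of degree 6 contained in A_6 are: A_4 (6T4, order 12), S_4 (6T7, order 24), (C_3 x C_3) : C_4 (6T10, order 36), PSL(2,5) (6T12, order 60), A_6 (6T15, order 360). By Dedekind's theorem, for a prime p not dividing disc(f) the degrees of the irreducible factors of f mod p form the cycle type of an element of G. Factoring f modulo the 21 such primes p <= 101 (skipping 5, 7, 29, 61, 79, which divide the discriminant), each new pattern first appears at: mod 2: f = (x^2 + x + 1)(x^4 + x + 1), pattern 4+2; mod 11: f = (x^3 + 3x^2 + 10x + 10)(x^3 + 5x^2 + 7x + 10), pattern 3+3; mod 19: f = (x + 12)(x + 14)(x^2 + 4)(x^2 + 9x + 11), pattern 2+2+1+1; mod 101: f = (x + 23)(x + 71)(x + 95)(x^3 + 10x^2 + 70x + 100), pattern 3+1+1+1. No other pattern occurs in this range, so the set of observed cycle types is {4+2, 3+3, 2+2+1+1, 3+1+1+1}. The candidates containing elements of all these cycle types are (C_3 x C_3) : C_4 (6T10) of order 36, A_6 (6T15) of order 360; the others are excluded. The observed types are precisely the cycle types that occur in (C_3 x C_3) : C_4 (6T10) (apart from the identity). Each of the other remaining candidates has further cycle types, and by the Chebotarev density theorem the matching factorization patterns would occur for a proportion of primes equal to their share of the group: A_6 (6T15) additionally contains elements of type 5+1 (144 of its 360 elements, about 40% of primes). None of the 21 primes tested shows any such pattern (for each of these groups the chance of that is below 10^-4), which rules them out. Hence G = (C_3 x C_3) : C_4 (6T10), of order 36. The Galois group (C_3 x C_3) : C_4 (6T10) has order 36, so the splitting field has degree 36 over Q.

36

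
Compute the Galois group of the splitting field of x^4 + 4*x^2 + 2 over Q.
C_4 (order 4)

The polynomial is an irreducible quartic over Q and its discriminant is 2048, which is not a perfect square, so the Galois group is not contained in A_4. The resolvent cubic y^3 - 4*y^2 - 8*y + 32 has exactly one rational root, so the Galois group is C_4 or D_4. The quartic becomes reducible over Q(sqrt(disc)), so the group is C_4.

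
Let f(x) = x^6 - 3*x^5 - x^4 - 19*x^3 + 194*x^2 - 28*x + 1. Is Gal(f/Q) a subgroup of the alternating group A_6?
Yes

The polynomial is irreducible of degree 6 over Q. Its discriminant is 598116723780625 = 24456425^2, a perfect square. A Galois group lies in the alternating group exactly when the discriminant is a square in Q, so the Galois group ((C_3 x C_3) : C_4) is contained in A_6.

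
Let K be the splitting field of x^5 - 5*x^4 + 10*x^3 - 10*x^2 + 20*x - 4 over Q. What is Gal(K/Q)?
The polynomial f is an irreducible quintic over Q, so G = Gal(f/Q) is a transitive subgroup of S_5: one of C_5 (5T1, order 5), D_5 (5T2, order 10), F_20 (5T3, order 20), A_5 (5T4, order 60) or S_5 (5T5, order 120). The discriminant of f is 259200000, which is not a perfect square, so G is not contained in A_5. The transitive groups of degree 5 not contained in A_5 are: F_20 (5T3, order 20), S_5 (5T5, order 120). By Dedekind's theorem, for a prime p not dividing disc(f) the degrees of the irreducible factors of f mod p form the cycle type of an element of G. Factoring f modulo the 18 such primes p <= 73 (skipping 2, 3, 5, which divide the discriminant), each new pattern first appears at: mod 7: f = (x + 5)(x^4 + 4x^3 + 4x^2 + 5x + 2), pattern 4+1; mod 11: f = (x + 5)(x^2 + 9)(x^2 + x + 7), pattern 2+2+1; mod 19: f = (x^5 + 14x^4 + 10x^3 + 9x^2 + x + 15), pattern 5. No other pattern occurs in this range, so the set of observed cycle types is {4+1, 2+2+1, 5}. The candidates containing elements of all these cycle types are F_20 (5T3) of order 20, S_5 (5T5) of order 120; the others are excluded. The observed types are precisely the cycle types that occur in F_20 (5T3) (apart from the identity). Each of the other remaining candidates has further cycle types, and by the Chebotarev density theorem the matching factorization patterns would occur for a proportion of primes equal to their share of the group: S_5 (5T5) additionally contains elements of type 3+2, 3+1+1, 2+1+1+1 (50 of its 120 elements, about 42% of primes). None of the 18 primes tested shows any such pattern (for each of these groups the chance of that is below 10^-4), which rules them out. Hence G = F_20 (5T3), of order 20.

F_20 (also written F20)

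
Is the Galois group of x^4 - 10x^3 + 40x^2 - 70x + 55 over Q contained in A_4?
The polynomial is irreducible of degree 4 over Q. Its discriminant is 512000, which is not a perfect square. A Galois group lies in the alternating group exactly when the discriminant is a square in Q, so the Galois group (C_4) is not contained in A_4.

No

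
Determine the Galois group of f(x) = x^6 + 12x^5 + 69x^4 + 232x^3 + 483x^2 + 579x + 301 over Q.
The polynomial f is an irreducible sextic over Q, so G = Gal(f/Q) is one of the 16 transitive subgroups 6T1, ..., 6T16 of S_6. The discriminant of f is -68755887963, which is not a perfect square, so G is not contained in A_6. The transitive groups of degree 6 not contained in A_6 are: C_6 (6T1, order 6), S_3 (6T2, order 6), D_6 (6T3, order 12), C_3 x S_3 (6T5, order 18), A_4 x C_2 (6T6, order 24), S_4 (6T8, order 24), S_3 x S_3 (6T9, order 36), S_4 x C_2 (6T11, order 48), (S_3 x S_3) : C_2 (6T13, order 72), PGL(2,5) (6T14, order 120), S_6 (6T16, order 720). By Dedekind's theorem, for a prime p not dividing disc(f) the degrees of the irreducible factors of f mod p form the cycle type of an element of G. Factoring f modulo the 33 such primes p <= 151 (skipping 3, 7, 89, which divide the discriminant), each new pattern first appears at: mod 2: f = (x^6 + x^4 + x^2 + x + 1), pattern 6; mod 13: f = (x + 9)(x + 11)(x + 12)(x^3 + 6x^2 + 6x + 3), pattern 3+1+1+1; mod 17: f = (x^2 + 15x + 8)(x^2 + 15x + 13)(x^2 + 16x + 6), pattern 2+2+2; mod 19: f = (x^3 + 6x^2 + x + 9)(x^3 + 6x^2 + 13x + 6), pattern 3+3; mod 73: f = (x + 7)(x + 8)(x + 21)(x + 32)(x + 39)(x + 51), pattern 1+1+1+1+1+1. No other pattern occurs in this range, so the set of observed cycle types is {6, 3+1+1+1, 2+2+2, 3+3, 1+1+1+1+1+1}. The candidates containing elements of all these cycle types are C_3 x S_3 (6T5) of order 18, S_3 x S_3 (6T9) of order 36, (S_3 x S_3) : C_2 (6T13) of order 72, S_6 (6T16) of order 720; the others are excluded. The observed types are precisely the cycle types that occur in C_3 x S_3 (6T5). Each of the other remaining candidates has further cycle types, and by the Chebotarev density theorem the matching factorization patterns would occur for a proportion of primes equal to their share of the group: S_3 x S_3 (6T9) additionally contains elements of type 2+2+1+1 (9 of its 36 elements, about 25% of primes); (S_3 x S_3) : C_2 (6T13) additionally contains elements of type 4+2, 3+2+1, 2+2+1+1, 2+1+1+1+1 (45 of its 72 elements, about 62% of primes); S_6 (6T16) additionally contains elements of type 5+1, 4+2, 4+1+1, 3+2+1, 2+2+1+1, 2+1+1+1+1 (504 of its 720 elements, about 70% of primes). None of the 33 primes tested shows any such pattern (for each of these groups the chance of that is below 10^-4), which rules them out. Hence G = C_3 x S_3 (6T5), of order 18.

C_3 x S_3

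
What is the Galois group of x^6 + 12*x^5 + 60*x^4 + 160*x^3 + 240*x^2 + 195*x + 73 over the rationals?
(S_3 x S_3) : C_2, the group 6T13 of order 72

The polynomial f is an irreducible sextic over Q, so G = Gal(f/Q) is one of the 16 transitive subgroups 6T1, ..., 6T16 of S_6. The discriminant of f is -9059283, which is not a perfect square, so G is not contained in A_6. The transitive groups of degree 6 not contained in A_6 are: C_6 (6T1, order 6), S_3 (6T2, order 6), D_6 (6T3, order 12), C_3 x S_3 (6T5, order 18), A_4 x C_2 (6T6, order 24), S_4 (6T8, order 24), S_3 x S_3 (6T9, order 36), S_4 x C_2 (6T11, order 48), (S_3 x S_3) : C_2 (6T13, order 72), PGL(2,5) (6T14, order 120), S_6 (6T16, order 720). By Dedekind's theorem, for a prime p not dividing disc(f) the degrees of the irreducible factors of f mod p form the cycle type of an element of G. Factoring f modulo the 28 such primes p <= 127 (skipping 3, 17, 43, which divide the discriminant), each new pattern first appears at: mod 2: f = (x^6 + x + 1), pattern 6; mod 7: f = (x + 1)(x^2 + 2)(x^3 + 4x^2 + 5x + 5), pattern 3+2+1; mod 11: f = (x^2 + 6x + 10)(x^4 + 6x^3 + 3x^2 + 5x + 4), pattern 4+2; mod 13: f = (x + 7)(x + 12)(x^2 + x + 4)(x^2 + 5x + 9), pattern 2+2+1+1; mod 61: f = (x + 4)(x + 6)(x + 12)(x + 23)(x^2 + 28x + 41), pattern 2+1+1+1+1; mod 97: f = (x + 12)(x + 14)(x + 51)(x^3 + 32x^2 + 79x + 72), pattern 3+1+1+1; mod 113: f = (x^2 + 8x + 22)(x^2 + 49x + 86)(x^2 + 68x + 91), pattern 2+2+2; mod 127: f = (x^3 + 45x^2 + 59x + 52)(x^3 + 94x^2 + 89x + 82), pattern 3+3. No other pattern occurs in this range, so the set of observed cycle types is {6, 3+2+1, 4+2, 2+2+1+1, 2+1+1+1+1, 3+1+1+1, 2+2+2, 3+3}. The candidates containing elements of all these cycle types are (S_3 x S_3) : C_2 (6T13) of order 72, S_6 (6T16) of order 720; the others are excluded. The observed types are precisely the cycle types that occur in (S_3 x S_3) : C_2 (6T13) (apart from the identity). Each of the other remaining candidates has further cycle types, and by the Chebotarev density theorem the matching factorization patterns would occur for a proportion of primes equal to their share of the group: S_6 (6T16) additionally contains elements of type 5+1, 4+1+1 (234 of its 720 elements, about 32% of primes). None of the 28 primes tested shows any such pattern (for each of these groups the chance of that is below 10^-4), which rules them out. Hence G = (S_3 x S_3) : C_2 (6T13), of order 72.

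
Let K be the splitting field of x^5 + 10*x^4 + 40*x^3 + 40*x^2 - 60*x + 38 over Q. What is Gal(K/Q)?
5T3: F_20

The polynomial f is an irreducible quintic over Q, so G = Gal(f/Q) is a transitive subgroup of S_5: one of C_5 (5T1, order 5), D_5 (5T2, order 10), F_20 (5T3, order 20), A_5 (5T4, order 60) or S_5 (5T5, order 120). The discriminant of f is 574944050000, which is not a perfect square, so G is not contained in A_5. The transitive groups of degree 5 not contained in A_5 are: F_20 (5T3, order 20), S_5 (5T5, order 120). By Dedekind's theorem, for a prime p not dividing disc(f) the degrees of the irreducible factors of f mod p form the cycle type of an element of G. Factoring f modulo the 18 such primes p <= 71 (skipping 2, 5, which divide the discriminant), each new pattern first appears at: mod 3: f = (x + 2)(x^4 + 2x^3 + x + 1), pattern 4+1; mod 11: f = (x^5 + 10x^4 + 7x^3 + 7x^2 + 6x + 5), pattern 5; mod 19: f = (x)(x^2 + 12x + 14)(x^2 + 17x + 12), pattern 2+2+1. No other pattern occurs in this range, so the set of observed cycle types is {4+1, 5, 2+2+1}. The candidates containing elements of all these cycle types are F_20 (5T3) of order 20, S_5 (5T5) of order 120; the others are excluded. The observed types are precisely the cycle types that occur in F_20 (5T3) (apart from the identity). Each of the other remaining candidates has further cycle types, and by the Chebotarev density theorem the matching factorization patterns would occur for a proportion of primes equal to their share of the group: S_5 (5T5) additionally contains elements of type 3+2, 3+1+1, 2+1+1+1 (50 of its 120 elements, about 42% of primes). None of the 18 primes tested shows any such pattern (for each of these groups the chance of that is below 10^-4), which rules them out. Hence G = F_20 (5T3), of order 20.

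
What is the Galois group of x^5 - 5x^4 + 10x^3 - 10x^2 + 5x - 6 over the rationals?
The polynomial f is an irreducible quintic over Q, so G = Gal(f/Q) is a transitive subgroup of S_5: one of C_5 (5T1, order 5), D_5 (5T2, order 10), F_20 (5T3, order 20), A_5 (5T4, order 60) or S_5 (5T5, order 120). The discriminant of f is 1953125, which is not a perfect square, so G is not contained in A_5. The transitive groups of degree 5 not contained in A_5 are: F_20 (5T3, order 20), S_5 (5T5, order 120). By Dedekind's theorem, for a prime p not dividing disc(f) the degrees of the irreducible factors of f mod p form the cycle type of an element of G. Factoring f modulo the 18 such primes p <= 67 (skipping 5, which divides the discriminant), each new pattern first appears at: mod 2: f = (x)(x^4 + x^3 + 1), pattern 4+1; mod 11: f = (x^5 + 6x^4 + 10x^3 + x^2 + 5x + 5), pattern 5; mod 19: f = (x + 12)(x^2 + 9x + 7)(x^2 + 12x + 4), pattern 2+2+1; mod 31: f = (x + 2)(x + 5)(x + 11)(x + 16)(x + 23), pattern 1+1+1+1+1. No other pattern occurs in this range, so the set of observed cycle types is {4+1, 5, 2+2+1, 1+1+1+1+1}. The candidates containing elements of all these cycle types are F_20 (5T3) of order 20, S_5 (5T5) of order 120; the others are excluded. The observed types are precisely the cycle types that occur in F_20 (5T3). Each of the other remaining candidates has further cycle types, and by the Chebotarev density theorem the matching factorization patterns would occur for a proportion of primes equal to their share of the group: S_5 (5T5) additionally contains elements of type 3+2, 3+1+1, 2+1+1+1 (50 of its 120 elements, about 42% of primes). None of the 18 primes tested shows any such pattern (for each of these groups the chance of that is below 10^-4), which rules them out. Hence G = F_20 (5T3), of order 20.

5T3: F_20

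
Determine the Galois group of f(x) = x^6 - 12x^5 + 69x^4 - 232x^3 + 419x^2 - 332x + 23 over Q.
The polynomial f is an irreducible sextic over Q, so G = Gal(f/Q) is one of the 16 transitive subgroups 6T1, ..., 6T16 of S_6. The discriminant of f is 870211913777152, which is not a perfect square, so G is not contained in A_6. The transitive groups of degree 6 not contained in A_6 are: C_6 (6T1, order 6), S_3 (6T2, order 6), D_6 (6T3, order 12), C_3 x S_3 (6T5, order 18), A_4 x C_2 (6T6, order 24), S_4 (6T8, order 24), S_3 x S_3 (6T9, order 36), S_4 x C_2 (6T11, order 48), (S_3 x S_3) : C_2 (6T13, order 72), PGL(2,5) (6T14, order 120), S_6 (6T16, order 720). By Dedekind's theorem, for a prime p not dividing disc(f) the degrees of the irreducible factors of f mod p form the cycle type of an element of G. Factoring f modulo the 22 such primes p <= 89 (skipping 2, 37, which divide the discriminant), each new pattern first appears at: mod 3: f = (x^3 + x^2 + x + 2)(x^3 + 2x^2 + 1), pattern 3+3; mod 5: f = (x^2 + x + 1)(x^2 + 3x + 3)(x^2 + 4x + 1), pattern 2+2+2; mod 17: f = (x + 1)(x + 12)(x^4 + 9x^3 + 8x^2 + 15x + 9), pattern 4+1+1; mod 67: f = (x + 7)(x + 56)(x^2 + 63x + 2)(x^2 + 63x + 29), pattern 2+2+1+1. No other pattern occurs in this range, so the set of observed cycle types is {3+3, 2+2+2, 4+1+1, 2+2+1+1}. The candidates containing elements of all these cycle types are S_4 (6T8) of order 24, S_4 x C_2 (6T11) of order 48, PGL(2,5) (6T14) of order 120, S_6 (6T16) of order 720; the others are excluded. The observed types are precisely the cycle types that occur in S_4 (6T8) (apart from the identity). Each of the other remaining candidates has further cycle types, and by the Chebotarev density theorem the matching factorization patterns would occur for a proportion of primes equal to their share of the group: S_4 x C_2 (6T11) additionally contains elements of type 6, 4+2, 2+1+1+1+1 (17 of its 48 elements, about 35% of primes); PGL(2,5) (6T14) additionally contains elements of type 6, 5+1 (44 of its 120 elements, about 37% of primes); S_6 (6T16) additionally contains elements of type 6, 5+1, 4+2, 3+2+1, 3+1+1+1, 2+1+1+1+1 (529 of its 720 elements, about 73% of primes). None of the 22 primes tested shows any such pattern (for each of these groups the chance of that is below 10^-4), which rules them out. Hence G = S_4 (6T8), of order 24.

6T8: S_4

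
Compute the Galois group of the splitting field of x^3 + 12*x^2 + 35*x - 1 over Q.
C_3, A_3

The polynomial is an irreducible cubic over Q and its discriminant is 4225 = 65^2, a perfect square. For an irreducible cubic, a square discriminant forces the Galois group to be A_3, the cyclic group of order 3.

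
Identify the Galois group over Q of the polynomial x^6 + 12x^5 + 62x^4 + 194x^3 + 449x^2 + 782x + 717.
The polynomial f is an irreducible sextic over Q, so G = Gal(f/Q) is one of the 16 transitive subgroups 6T1, ..., 6T16 of S_6. The discriminant of f is -15635001708544, which is not a perfect square, so G is not contained in A_6. The transitive groups of degree 6 not contained in A_6 are: C_6 (6T1, order 6), S_3 (6T2, order 6), D_6 (6T3, order 12), C_3 x S_3 (6T5, order 18), A_4 x C_2 (6T6, order 24), S_4 (6T8, order 24), S_3 x S_3 (6T9, order 36), S_4 x C_2 (6T11, order 48), (S_3 x S_3) : C_2 (6T13, order 72), PGL(2,5) (6T14, order 120), S_6 (6T16, order 720). By Dedekind's theorem, for a prime p not dividing disc(f) the degrees of the irreducible factors of f mod p form the cycle type of an element of G. Factoring f modulo the 17 such primes p <= 67 (skipping 2, 31, which divide the discriminant), each new pattern first appears at: mod 3: f = (x)(x + 2)(x^4 + x^3 + 2x + 1), pattern 4+1+1; mod 5: f = (x^3 + x + 4)(x^3 + 2x^2 + x + 3), pattern 3+3; mod 7: f = (x^6 + 5x^5 + 6x^4 + 5x^3 + x^2 + 5x + 3), pattern 6; mod 11: f = (x^2 + 3)(x^2 + 4x + 7)(x^2 + 8x + 9), pattern 2+2+2; mod 13: f = (x^2 + 3x + 10)(x^4 + 9x^3 + 12x^2 + 3x + 8), pattern 4+2; mod 37: f = (x + 4)(x + 24)(x^2 + 10x + 11)(x^2 + 11x + 34), pattern 2+2+1+1; mod 47: f = (x + 14)(x + 33)(x + 34)(x + 44)(x^2 + 28x + 9), pattern 2+1+1+1+1. No other pattern occurs in this range, so the set of observed cycle types is {4+1+1, 3+3, 6, 2+2+2, 4+2, 2+2+1+1, 2+1+1+1+1}. The candidates containing elements of all these cycle types are S_4 x C_2 (6T11) of order 48, S_6 (6T16) of order 720; the others are excluded. The observed types are precisely the cycle types that occur in S_4 x C_2 (6T11) (apart from the identity). Each of the other remaining candidates has further cycle types, and by the Chebotarev density theorem the matching factorization patterns would occur for a proportion of primes equal to their share of the group: S_6 (6T16) additionally contains elements of type 5+1, 3+2+1, 3+1+1+1 (304 of its 720 elements, about 42% of primes). None of the 17 primes tested shows any such pattern (for each of these groups the chance of that is below 10^-4), which rules them out. Hence G = S_4 x C_2 (6T11), of order 48.

S_4 x C_2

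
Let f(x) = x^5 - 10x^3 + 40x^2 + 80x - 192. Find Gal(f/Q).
The polynomial f is an irreducible quintic over Q, so G = Gal(f/Q) is a transitive subgroup of S_5: one of C_5 (5T1, order 5), D_5 (5T2, order 10), F_20 (5T3, order 20), A_5 (5T4, order 60) or S_5 (5T5, order 120). The discriminant of f is 1327104000000 = 1152000^2, a perfect square, so G is contained in A_5. The transitive groups of degree 5 contained in A_5 are: C_5 (5T1, order 5), D_5 (5T2, order 10), A_5 (5T4, order 60). By Dedekind's theorem, for a prime p not dividing disc(f) the degrees of the irreducible factors of f mod p form the cycle type of an element of G. Factoring f modulo the 23 such primes p <= 101 (skipping 2, 3, 5, which divide the discriminant), each new pattern first appears at: mod 7: f = (x^5 + 4x^3 + 5x^2 + 3x + 4), pattern 5; mod 17: f = (x + 11)(x^2 + 7x + 15)(x^2 + 16x + 1), pattern 2+2+1. No other pattern occurs in this range, so the set of observed cycle types is {5, 2+2+1}. The candidates containing elements of all these cycle types are D_5 (5T2) of order 10, A_5 (5T4) of order 60; the others are excluded. The observed types are precisely the cycle types that occur in D_5 (5T2) (apart from the identity). Each of the other remaining candidates has further cycle types, and by the Chebotarev density theorem the matching factorization patterns would occur for a proportion of primes equal to their share of the group: A_5 (5T4) additionally contains elements of type 3+1+1 (20 of its 60 elements, about 33% of primes). None of the 23 primes tested shows any such pattern (for each of these groups the chance of that is below 10^-4), which rules them out. Hence G = D_5 (5T2), of order 10.

D_5, the dihedral group of order 10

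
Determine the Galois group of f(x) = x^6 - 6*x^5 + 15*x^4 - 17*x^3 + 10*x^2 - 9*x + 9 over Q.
S_6, the symmetric group on 6 letters

The polynomial f is an irreducible sextic over Q, so G = Gal(f/Q) is one of the 16 transitive subgroups 6T1, ..., 6T16 of S_6. The discriminant of f is -141432219, which is not a perfect square, so G is not contained in A_6. The transitive groups of degree 6 not contained in A_6 are: C_6 (6T1, order 6), S_3 (6T2, order 6), D_6 (6T3, order 12), C_3 x S_3 (6T5, order 18), A_4 x C_2 (6T6, order 24), S_4 (6T8, order 24), S_3 x S_3 (6T9, order 36), S_4 x C_2 (6T11, order 48), (S_3 x S_3) : C_2 (6T13, order 72), PGL(2,5) (6T14, order 120), S_6 (6T16, order 720). By Dedekind's theorem, for a prime p not dividing disc(f) the degrees of the irreducible factors of f mod p form the cycle type of an element of G. Factoring f modulo the 4 such primes p <= 11 (skipping 3, which divides the discriminant), each new pattern first appears at: mod 2: f = (x^6 + x^4 + x^3 + x + 1), pattern 6; mod 5: f = (x^3 + 2x + 1)(x^3 + 4x^2 + 3x + 4), pattern 3+3; mod 7: f = (x + 5)(x^5 + 3x^4 + 4x^2 + 4x + 6), pattern 5+1; mod 11: f = (x + 8)(x^2 + 3x + 6)(x^3 + 5x^2 + 7x + 5), pattern 3+2+1. No other pattern occurs in this range, so the set of observed cycle types is {6, 3+3, 5+1, 3+2+1}. Among the candidates above, the only group containing elements of all these cycle types is S_6 (6T16); every other candidate lacks at least one of them. Hence G = S_6 (6T16), of order 720.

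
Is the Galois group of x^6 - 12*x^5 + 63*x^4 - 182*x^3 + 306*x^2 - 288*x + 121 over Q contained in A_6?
The polynomial is irreducible of degree 6 over Q. Its discriminant is -16003008, which is not a perfect square. A Galois group lies in the alternating group exactly when the discriminant is a square in Q, so the Galois group (PGL(2,5)) is not contained in A_6.

No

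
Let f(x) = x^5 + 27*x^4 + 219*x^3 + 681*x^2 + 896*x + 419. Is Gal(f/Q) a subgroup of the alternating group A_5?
Yes

The polynomial is irreducible of degree 5 over Q. Its discriminant is 14320669561 = 119669^2, a perfect square. A Galois group lies in the alternating group exactly when the discriminant is a square in Q, so the Galois group (C_5) is contained in A_5.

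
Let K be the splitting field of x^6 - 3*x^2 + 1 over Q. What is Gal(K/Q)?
A_4 x C_2

The polynomial f is an irreducible sextic over Q, so G = Gal(f/Q) is one of the 16 transitive subgroups 6T1, ..., 6T16 of S_6. The discriminant of f is -419904, which is not a perfect square, so G is not contained in A_6. The transitive groups of degree 6 not contained in A_6 are: C_6 (6T1, order 6), S_3 (6T2, order 6), D_6 (6T3, order 12), C_3 x S_3 (6T5, order 18), A_4 x C_2 (6T6, order 24), S_4 (6T8, order 24), S_3 x S_3 (6T9, order 36), S_4 x C_2 (6T11, order 48), (S_3 x S_3) : C_2 (6T13, order 72), PGL(2,5) (6T14, order 120), S_6 (6T16, order 720). By Dedekind's theorem, for a prime p not dividing disc(f) the degrees of the irreducible factors of f mod p form the cycle type of an element of G. Factoring f modulo the 33 such primes p <= 149 (skipping 2, 3, which divide the discriminant), each new pattern first appears at: mod 5: f = (x^3 + 2x^2 + 2x + 3)(x^3 + 3x^2 + 2x + 2), pattern 3+3; mod 7: f = (x^6 + 4x^2 + 1), pattern 6; mod 17: f = (x + 8)(x + 9)(x^2 + 3)(x^2 + 10), pattern 2+2+1+1; mod 19: f = (x + 3)(x + 8)(x + 11)(x + 16)(x^2 + 16), pattern 2+1+1+1+1; mod 71: f = (x^2 + 16)(x^2 + 25)(x^2 + 30), pattern 2+2+2. No other pattern occurs in this range, so the set of observed cycle types is {3+3, 6, 2+2+1+1, 2+1+1+1+1, 2+2+2}. The candidates containing elements of all these cycle types are A_4 x C_2 (6T6) of order 24, S_4 x C_2 (6T11) of order 48, (S_3 x S_3) : C_2 (6T13) of order 72, S_6 (6T16) of order 720; the others are excluded. The observed types are precisely the cycle types that occur in A_4 x C_2 (6T6) (apart from the identity). Each of the other remaining candidates has further cycle types, and by the Chebotarev density theorem the matching factorization patterns would occur for a proportion of primes equal to their share of the group: S_4 x C_2 (6T11) additionally contains elements of type 4+2, 4+1+1 (12 of its 48 elements, about 25% of primes); (S_3 x S_3) : C_2 (6T13) additionally contains elements of type 4+2, 3+2+1, 3+1+1+1 (34 of its 72 elements, about 47% of primes); S_6 (6T16) additionally contains elements of type 5+1, 4+2, 4+1+1, 3+2+1, 3+1+1+1 (484 of its 720 elements, about 67% of primes). None of the 33 primes tested shows any such pattern (for each of these groups the chance of that is below 10^-4), which rules them out. Hence G = A_4 x C_2 (6T6), of order 24.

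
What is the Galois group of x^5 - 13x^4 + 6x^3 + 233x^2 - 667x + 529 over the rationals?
C_5, the cyclic group of order 5

The polynomial f is an irreducible quintic over Q, so G = Gal(f/Q) is a transitive subgroup of S_5: one of C_5 (5T1, order 5), D_5 (5T2, order 10), F_20 (5T3, order 20), A_5 (5T4, order 60) or S_5 (5T5, order 120). The discriminant of f is 132913472329 = 364573^2, a perfect square, so G is contained in A_5. The transitive groups of degree 5 contained in A_5 are: C_5 (5T1, order 5), D_5 (5T2, order 10), A_5 (5T4, order 60). By Dedekind's theorem, for a prime p not dividing disc(f) the degrees of the irreducible factors of f mod p form the cycle type of an element of G. Factoring f modulo the 14 such primes p <= 53 (skipping 11, 23, which divide the discriminant), each new pattern first appears at: mod 2: f = (x^5 + x^4 + x^2 + x + 1), pattern 5; mod 43: f = (x + 18)(x + 19)(x + 20)(x + 25)(x + 34), pattern 1+1+1+1+1. No other pattern occurs in this range, so the set of observed cycle types is {5, 1+1+1+1+1}. The candidates containing elements of all these cycle types are C_5 (5T1) of order 5, D_5 (5T2) of order 10, A_5 (5T4) of order 60; the others are excluded. The observed types are precisely the cycle types that occur in C_5 (5T1). Each of the other remaining candidates has further cycle types, and by the Chebotarev density theorem the matching factorization patterns would occur for a proportion of primes equal to their share of the group: D_5 (5T2) additionally contains elements of type 2+2+1 (5 of its 10 elements, about 50% of primes); A_5 (5T4) additionally contains elements of type 3+1+1, 2+2+1 (35 of its 60 elements, about 58% of primes). None of the 14 primes tested shows any such pattern (for each of these groups the chance of that is below 10^-4), which rules them out. Hence G = C_5 (5T1), of order 5.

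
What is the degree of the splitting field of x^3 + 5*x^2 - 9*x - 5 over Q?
3

The degree of the splitting field over Q equals the order of the Galois group, so first determine the group. The polynomial is an irreducible cubic over Q and its discriminant is 10816 = 104^2, a perfect square. For an irreducible cubic, a square discriminant forces the Galois group to be A_3, the cyclic group of order 3. The Galois group C_3 (3T1) has order 3, so the splitting field has degree 3 over Q.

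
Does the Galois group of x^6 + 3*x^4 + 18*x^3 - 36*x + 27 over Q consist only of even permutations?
The polynomial is irreducible of degree 6 over Q. Its discriminant is -28010528989632, which is not a perfect square. A Galois group lies in the alternating group exactly when the discriminant is a square in Q, so the Galois group (PGL(2,5)) is not contained in A_6.

No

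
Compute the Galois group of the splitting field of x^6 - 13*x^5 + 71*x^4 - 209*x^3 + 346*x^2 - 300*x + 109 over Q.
6T10: (C_3 x C_3) : C_4

The polynomial f is an irreducible sextic over Q, so G = Gal(f/Q) is one of the 16 transitive subgroups 6T1, ..., 6T16 of S_6. The discriminant of f is 525625 = 725^2, a perfect square, so G is contained in A_6. The transitive groups of degree 6 contained in A_6 are: A_4 (6T4, order 12), S_4 (6T7, order 24), (C_3 x C_3) : C_4 (6T10, order 36), PSL(2,5) (6T12, order 60), A_6 (6T15, order 360). By Dedekind's theorem, for a prime p not dividing disc(f) the degrees of the irreducible factors of f mod p form the cycle type of an element of G. Factoring f modulo the 19 such primes p <= 73 (skipping 5, 29, which divide the discriminant), each new pattern first appears at: mod 2: f = (x^2 + x + 1)(x^4 + x + 1), pattern 4+2; mod 11: f = (x^3 + x^2 + 3x + 9)(x^3 + 8x^2 + 5x + 6), pattern 3+3; mod 19: f = (x + 5)(x + 6)(x^2 + 3x + 8)(x^2 + 11x + 17), pattern 2+2+1+1; mod 61: f = (x + 17)(x + 24)(x + 31)(x^3 + 37x^2 + 59x + 11), pattern 3+1+1+1. No other pattern occurs in this range, so the set of observed cycle types is {4+2, 3+3, 2+2+1+1, 3+1+1+1}. The candidates containing elements of all these cycle types are (C_3 x C_3) : C_4 (6T10) of order 36, A_6 (6T15) of order 360; the others are excluded. The observed types are precisely the cycle types that occur in (C_3 x C_3) : C_4 (6T10) (apart from the identity). Each of the other remaining candidates has further cycle types, and by the Chebotarev density theorem the matching factorization patterns would occur for a proportion of primes equal to their share of the group: A_6 (6T15) additionally contains elements of type 5+1 (144 of its 360 elements, about 40% of primes). None of the 19 primes tested shows any such pattern (for each of these groups the chance of that is below 10^-4), which rules them out. Hence G = (C_3 x C_3) : C_4 (6T10), of order 36.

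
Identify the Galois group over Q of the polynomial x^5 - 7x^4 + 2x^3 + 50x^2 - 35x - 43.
The polynomial f is an irreducible quintic over Q, so G = Gal(f/Q) is a transitive subgroup of S_5: one of C_5 (5T1, order 5), D_5 (5T2, order 10), F_20 (5T3, order 20), A_5 (5T4, order 60) or S_5 (5T5, order 120). The discriminant of f is 15352201216 = 123904^2, a perfect square, so G is contained in A_5. The transitive groups of degree 5 contained in A_5 are: C_5 (5T1, order 5), D_5 (5T2, order 10), A_5 (5T4, order 60). By Dedekind's theorem, for a prime p not dividing disc(f) the degrees of the irreducible factors of f mod p form the cycle type of an element of G. Factoring f modulo the 14 such primes p <= 53 (skipping 2, 11, which divide the discriminant), each new pattern first appears at: mod 3: f = (x^5 + 2x^4 + 2x^3 + 2x^2 + x + 2), pattern 5; mod 23: f = (x + 4)(x + 7)(x + 11)(x + 19)(x + 21), pattern 1+1+1+1+1. No other pattern occurs in this range, so the set of observed cycle types is {5, 1+1+1+1+1}. The candidates containing elements of all these cycle types are C_5 (5T1) of order 5, D_5 (5T2) of order 10, A_5 (5T4) of order 60; the others are excluded. The observed types are precisely the cycle types that occur in C_5 (5T1). Each of the other remaining candidates has further cycle types, and by the Chebotarev density theorem the matching factorization patterns would occur for a proportion of primes equal to their share of the group: D_5 (5T2) additionally contains elements of type 2+2+1 (5 of its 10 elements, about 50% of primes); A_5 (5T4) additionally contains elements of type 3+1+1, 2+2+1 (35 of its 60 elements, about 58% of primes). None of the 14 primes tested shows any such pattern (for each of these groups the chance of that is below 10^-4), which rules them out. Hence G = C_5 (5T1), of order 5.

C_5 (also written C5)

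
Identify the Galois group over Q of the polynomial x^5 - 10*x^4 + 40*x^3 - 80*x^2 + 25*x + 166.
The polynomial f is an irreducible quintic over Q, so G = Gal(f/Q) is a transitive subgroup of S_5: one of C_5 (5T1, order 5), D_5 (5T2, order 10), F_20 (5T3, order 20), A_5 (5T4, order 60) or S_5 (5T5, order 120). The discriminant of f is 58564000000 = 242000^2, a perfect square, so G is contained in A_5. The transitive groups of degree 5 contained in A_5 are: C_5 (5T1, order 5), D_5 (5T2, order 10), A_5 (5T4, order 60). By Dedekind's theorem, for a prime p not dividing disc(f) the degrees of the irreducible factors of f mod p form the cycle type of an element of G. Factoring f modulo the 3 such primes p <= 13 (skipping 2, 5, 11, which divide the discriminant), each new pattern first appears at: mod 3: f = (x^5 + 2x^4 + x^3 + x^2 + x + 1), pattern 5; mod 13: f = (x + 4)(x + 6)(x^3 + 6x^2 + 8x + 8), pattern 3+1+1. No other pattern occurs in this range, so the set of observed cycle types is {5, 3+1+1}. Among the candidates above, the only group containing elements of all these cycle types is A_5 (5T4) — each of C_5 (5T1), D_5 (5T2) lacks at least one of them. Hence G = A_5 (5T4), of order 60.

5T4: A_5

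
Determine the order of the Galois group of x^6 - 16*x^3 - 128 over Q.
36

The degree of the splitting field over Q equals the order of the Galois group, so first determine the group. The polynomial f is an irreducible sextic over Q, so G = Gal(f/Q) is one of the 16 transitive subgroups 6T1, ..., 6T16 of S_6. The discriminant of f is 5410421842378752, which is not a perfect square, so G is not contained in A_6. The transitive groups of degree 6 not contained in A_6 are: C_6 (6T1, order 6), S_3 (6T2, order 6), D_6 (6T3, order 12), C_3 x S_3 (6T5, order 18), A_4 x C_2 (6T6, order 24), S_4 (6T8, order 24), S_3 x S_3 (6T9, order 36), S_4 x C_2 (6T11, order 48), (S_3 x S_3) : C_2 (6T13, order 72), PGL(2,5) (6T14, order 120), S_6 (6T16, order 720). By Dedekind's theorem, for a prime p not dividing disc(f) the degrees of the irreducible factors of f mod p form the cycle type of an element of G. Factoring f modulo the 23 such primes p <= 97 (skipping 2, 3, which divide the discriminant), each new pattern first appears at: mod 5: f = (x^6 + 4x^3 + 2), pattern 6; mod 11: f = (x + 6)(x + 10)(x^2 + x + 1)(x^2 + 5x + 3), pattern 2+2+1+1; mod 13: f = (x + 4)(x + 10)(x + 12)(x^3 + 11), pattern 3+1+1+1; mod 31: f = (x^2 + 16x + 3)(x^2 + 18x + 13)(x^2 + 28x + 15), pattern 2+2+2; mod 97: f = (x^3 + 9)(x^3 + 72), pattern 3+3. No other pattern occurs in this range, so the set of observed cycle types is {6, 2+2+1+1, 3+1+1+1, 2+2+2, 3+3}. The candidates containing elements of all these cycle types are S_3 x S_3 (6T9) of order 36, (S_3 x S_3) : C_2 (6T13) of order 72, S_6 (6T16) of order 720; the others are excluded. The observed types are precisely the cycle types that occur in S_3 x S_3 (6T9) (apart from the identity). Each of the other remaining candidates has further cycle types, and by the Chebotarev density theorem the matching factorization patterns would occur for a proportion of primes equal to their share of the group: (S_3 x S_3) : C_2 (6T13) additionally contains elements of type 4+2, 3+2+1, 2+1+1+1+1 (36 of its 72 elements, about 50% of primes); S_6 (6T16) additionally contains elements of type 5+1, 4+2, 4+1+1, 3+2+1, 2+1+1+1+1 (459 of its 720 elements, about 64% of primes). None of the 23 primes tested shows any such pattern (for each of these groups the chance of that is below 10^-4), which rules them out. Hence G = S_3 x S_3 (6T9), of order 36. The Galois group S_3 x S_3 (6T9) has order 36, so the splitting field has degree 36 over Q.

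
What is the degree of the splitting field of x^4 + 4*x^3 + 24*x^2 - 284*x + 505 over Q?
The degree of the splitting field over Q equals the order of the Galois group, so first determine the group. The polynomial is an irreducible quartic over Q and its discriminant is 30611001600 = 174960^2, a perfect square, so the Galois group is contained in A_4. The resolvent cubic y^3 - 24*y^2 - 3156*y - 40256 splits completely over Q, which gives the Klein four-group V_4. The Galois group V_4 (4T2) has order 4, so the splitting field has degree 4 over Q.

4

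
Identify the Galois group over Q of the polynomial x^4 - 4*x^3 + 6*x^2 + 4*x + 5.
A_4 (also written A4)

The polynomial is an irreducible quartic over Q and its discriminant is 331776 = 576^2, a perfect square, so the Galois group is contained in A_4. The resolvent cubic y^3 - 6*y^2 - 36*y + 24 is irreducible over Q. An irreducible resolvent with square discriminant gives A_4.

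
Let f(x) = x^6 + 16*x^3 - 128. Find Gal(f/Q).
S_3 x S_3

The polynomial f is an irreducible sextic over Q, so G = Gal(f/Q) is one of the 16 transitive subgroups 6T1, ..., 6T16 of S_6. The discriminant of f is 5410421842378752, which is not a perfect square, so G is not contained in A_6. The transitive groups of degree 6 not contained in A_6 are: C_6 (6T1, order 6), S_3 (6T2, order 6), D_6 (6T3, order 12), C_3 x S_3 (6T5, order 18), A_4 x C_2 (6T6, order 24), S_4 (6T8, order 24), S_3 x S_3 (6T9, order 36), S_4 x C_2 (6T11, order 48), (S_3 x S_3) : C_2 (6T13, order 72), PGL(2,5) (6T14, order 120), S_6 (6T16, order 720). By Dedekind's theorem, for a prime p not dividing disc(f) the degrees of the irreducible factors of f mod p form the cycle type of an element of G. Factoring f modulo the 23 such primes p <= 97 (skipping 2, 3, which divide the discriminant), each new pattern first appears at: mod 5: f = (x^6 + x^3 + 2), pattern 6; mod 11: f = (x + 1)(x + 5)(x^2 + 6x + 3)(x^2 + 10x + 1), pattern 2+2+1+1; mod 13: f = (x + 1)(x + 3)(x + 9)(x^3 + 2), pattern 3+1+1+1; mod 31: f = (x^2 + 3x + 15)(x^2 + 13x + 13)(x^2 + 15x + 3), pattern 2+2+2; mod 97: f = (x^3 + 25)(x^3 + 88), pattern 3+3. No other pattern occurs in this range, so the set of observed cycle types is {6, 2+2+1+1, 3+1+1+1, 2+2+2, 3+3}. The candidates containing elements of all these cycle types are S_3 x S_3 (6T9) of order 36, (S_3 x S_3) : C_2 (6T13) of order 72, S_6 (6T16) of order 720; the others are excluded. The observed types are precisely the cycle types that occur in S_3 x S_3 (6T9) (apart from the identity). Each of the other remaining candidates has further cycle types, and by the Chebotarev density theorem the matching factorization patterns would occur for a proportion of primes equal to their share of the group: (S_3 x S_3) : C_2 (6T13) additionally contains elements of type 4+2, 3+2+1, 2+1+1+1+1 (36 of its 72 elements, about 50% of primes); S_6 (6T16) additionally contains elements of type 5+1, 4+2, 4+1+1, 3+2+1, 2+1+1+1+1 (459 of its 720 elements, about 64% of primes). None of the 23 primes tested shows any such pattern (for each of these groups the chance of that is below 10^-4), which rules them out. Hence G = S_3 x S_3 (6T9), of order 36.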